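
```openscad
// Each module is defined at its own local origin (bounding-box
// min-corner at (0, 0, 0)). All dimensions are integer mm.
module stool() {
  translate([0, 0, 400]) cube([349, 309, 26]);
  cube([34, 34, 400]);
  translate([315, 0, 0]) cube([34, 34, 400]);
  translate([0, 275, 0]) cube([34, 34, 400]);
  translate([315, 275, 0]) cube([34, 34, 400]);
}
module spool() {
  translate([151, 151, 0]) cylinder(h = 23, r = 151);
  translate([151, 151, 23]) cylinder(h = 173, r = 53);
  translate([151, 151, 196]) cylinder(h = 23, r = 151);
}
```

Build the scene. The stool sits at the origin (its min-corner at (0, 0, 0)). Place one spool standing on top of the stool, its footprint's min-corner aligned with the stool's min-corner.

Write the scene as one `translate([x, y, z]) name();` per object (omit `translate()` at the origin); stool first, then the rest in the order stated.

stool();
translate([0, 0, 426]) spool();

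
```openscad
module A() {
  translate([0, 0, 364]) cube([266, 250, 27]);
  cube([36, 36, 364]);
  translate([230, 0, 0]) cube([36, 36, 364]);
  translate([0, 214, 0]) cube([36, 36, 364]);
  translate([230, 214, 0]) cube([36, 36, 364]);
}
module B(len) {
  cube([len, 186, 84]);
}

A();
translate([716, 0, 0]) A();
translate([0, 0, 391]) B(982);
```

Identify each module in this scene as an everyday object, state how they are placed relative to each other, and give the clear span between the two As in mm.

Second stool starts at x = 716; first ends at x = 266; clear span = 716 − 266 = 450 mm.

A is a stool. B is a beam. A beam spans the tops of two stools. The clear span between the two stools is 450 mm.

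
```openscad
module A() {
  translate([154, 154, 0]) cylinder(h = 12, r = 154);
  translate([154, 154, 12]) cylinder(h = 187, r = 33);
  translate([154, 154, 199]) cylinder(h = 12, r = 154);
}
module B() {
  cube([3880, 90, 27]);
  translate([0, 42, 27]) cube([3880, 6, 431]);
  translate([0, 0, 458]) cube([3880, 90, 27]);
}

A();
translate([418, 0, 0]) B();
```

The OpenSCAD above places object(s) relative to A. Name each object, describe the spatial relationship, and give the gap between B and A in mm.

A is a spool. B is an I-beam. The I-beam is on the floor beside the spool on its +x side. The gap between the I-beam and the spool is 110 mm.

The I-beam's nearest face is 110 mm from the spool's +x face.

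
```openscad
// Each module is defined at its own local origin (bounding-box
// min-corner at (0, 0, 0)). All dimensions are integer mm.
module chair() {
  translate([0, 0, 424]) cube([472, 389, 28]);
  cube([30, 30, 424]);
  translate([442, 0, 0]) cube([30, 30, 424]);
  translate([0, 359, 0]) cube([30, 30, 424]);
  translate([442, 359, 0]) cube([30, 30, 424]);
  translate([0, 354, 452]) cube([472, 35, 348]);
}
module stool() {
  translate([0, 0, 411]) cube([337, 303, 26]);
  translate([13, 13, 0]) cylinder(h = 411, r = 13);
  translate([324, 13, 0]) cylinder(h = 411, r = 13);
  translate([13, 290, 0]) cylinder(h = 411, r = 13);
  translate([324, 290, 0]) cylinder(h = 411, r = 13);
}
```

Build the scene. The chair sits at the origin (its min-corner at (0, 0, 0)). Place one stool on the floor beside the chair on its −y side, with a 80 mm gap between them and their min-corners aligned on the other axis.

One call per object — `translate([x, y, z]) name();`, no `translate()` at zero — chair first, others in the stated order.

chair();
translate([0, -383, 0]) stool();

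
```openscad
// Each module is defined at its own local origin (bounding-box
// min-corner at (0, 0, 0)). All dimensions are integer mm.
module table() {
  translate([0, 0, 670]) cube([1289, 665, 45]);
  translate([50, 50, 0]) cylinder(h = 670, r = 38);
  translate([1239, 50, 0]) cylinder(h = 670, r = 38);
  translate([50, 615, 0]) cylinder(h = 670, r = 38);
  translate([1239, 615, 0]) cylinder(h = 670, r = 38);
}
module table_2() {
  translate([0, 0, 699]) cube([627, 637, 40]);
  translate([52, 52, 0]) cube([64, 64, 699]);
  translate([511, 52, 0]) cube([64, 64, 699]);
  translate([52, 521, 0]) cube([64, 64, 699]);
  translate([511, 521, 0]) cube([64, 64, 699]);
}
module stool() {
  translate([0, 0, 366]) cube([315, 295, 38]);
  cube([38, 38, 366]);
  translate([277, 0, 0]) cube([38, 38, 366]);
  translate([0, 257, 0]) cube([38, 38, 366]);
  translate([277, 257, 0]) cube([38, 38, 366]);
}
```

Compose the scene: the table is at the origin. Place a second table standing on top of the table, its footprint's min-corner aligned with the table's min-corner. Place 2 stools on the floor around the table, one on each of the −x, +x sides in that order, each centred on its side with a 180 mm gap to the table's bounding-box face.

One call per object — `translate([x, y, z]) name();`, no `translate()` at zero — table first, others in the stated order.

table();
translate([0, 0, 715]) table_2();
translate([-495, 185, 0]) stool();
translate([1469, 185, 0]) stool();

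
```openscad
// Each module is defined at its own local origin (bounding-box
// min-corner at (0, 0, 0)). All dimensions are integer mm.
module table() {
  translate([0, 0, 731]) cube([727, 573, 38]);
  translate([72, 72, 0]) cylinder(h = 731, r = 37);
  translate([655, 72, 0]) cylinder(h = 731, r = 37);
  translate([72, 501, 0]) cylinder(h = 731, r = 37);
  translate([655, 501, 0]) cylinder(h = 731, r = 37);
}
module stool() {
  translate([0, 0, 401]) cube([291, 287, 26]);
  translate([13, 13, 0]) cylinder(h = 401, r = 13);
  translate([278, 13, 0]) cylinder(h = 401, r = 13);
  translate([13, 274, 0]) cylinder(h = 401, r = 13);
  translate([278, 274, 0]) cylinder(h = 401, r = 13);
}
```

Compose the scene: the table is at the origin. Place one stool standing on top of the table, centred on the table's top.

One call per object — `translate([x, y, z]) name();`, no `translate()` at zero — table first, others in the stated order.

table();
translate([218, 143, 769]) stool();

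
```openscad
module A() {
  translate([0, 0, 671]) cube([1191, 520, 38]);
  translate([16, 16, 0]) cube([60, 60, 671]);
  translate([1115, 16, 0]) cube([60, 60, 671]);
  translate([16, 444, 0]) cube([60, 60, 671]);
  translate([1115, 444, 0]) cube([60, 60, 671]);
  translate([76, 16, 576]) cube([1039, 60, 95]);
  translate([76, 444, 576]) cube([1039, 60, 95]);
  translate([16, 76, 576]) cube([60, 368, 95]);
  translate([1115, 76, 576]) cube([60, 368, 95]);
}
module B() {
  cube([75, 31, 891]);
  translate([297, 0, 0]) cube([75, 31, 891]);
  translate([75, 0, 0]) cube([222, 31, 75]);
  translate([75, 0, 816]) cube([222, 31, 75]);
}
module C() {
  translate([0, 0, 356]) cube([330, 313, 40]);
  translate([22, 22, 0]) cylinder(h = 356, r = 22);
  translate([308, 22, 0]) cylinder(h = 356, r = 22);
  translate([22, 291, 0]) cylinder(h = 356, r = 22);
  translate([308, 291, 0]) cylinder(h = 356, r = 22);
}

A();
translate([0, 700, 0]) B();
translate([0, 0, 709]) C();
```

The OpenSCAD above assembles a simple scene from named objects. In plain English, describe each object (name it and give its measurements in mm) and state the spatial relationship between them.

A is a rectangular dining table. The top is 1191×520×38 mm with its upper surface at z = 709 mm. It stands on four 60×60 mm square legs, each inset 16 mm from the nearest pair of top edges, running from the floor to the underside of the top. Four apron rails, 60 mm thick and 95 mm tall, run between adjacent legs with their top edges flush with the underside of the top and their outer faces flush with the legs' outer faces.

B is a rectangular picture frame lying in the x–z plane (depth along y). The opening is 222 mm wide (x) by 741 mm tall (z), surrounded by a border 75 mm wide on all four sides. The frame is 31 mm deep and is made of two full-height vertical stiles with two horizontal rails fitted between them.

C is a simple wooden stool: a rectangular seat 330 mm (x) by 313 mm (y), 40 mm thick, top face at z = 396 mm, on four round legs, each 44 mm in diameter. The legs rest on z = 0, each leg's axis is inset half a diameter from the nearest pair of seat edges (so the leg's bounding box is flush with the corner).

The picture frame is on the floor beside the table on its +y side. The stool is on top of the table.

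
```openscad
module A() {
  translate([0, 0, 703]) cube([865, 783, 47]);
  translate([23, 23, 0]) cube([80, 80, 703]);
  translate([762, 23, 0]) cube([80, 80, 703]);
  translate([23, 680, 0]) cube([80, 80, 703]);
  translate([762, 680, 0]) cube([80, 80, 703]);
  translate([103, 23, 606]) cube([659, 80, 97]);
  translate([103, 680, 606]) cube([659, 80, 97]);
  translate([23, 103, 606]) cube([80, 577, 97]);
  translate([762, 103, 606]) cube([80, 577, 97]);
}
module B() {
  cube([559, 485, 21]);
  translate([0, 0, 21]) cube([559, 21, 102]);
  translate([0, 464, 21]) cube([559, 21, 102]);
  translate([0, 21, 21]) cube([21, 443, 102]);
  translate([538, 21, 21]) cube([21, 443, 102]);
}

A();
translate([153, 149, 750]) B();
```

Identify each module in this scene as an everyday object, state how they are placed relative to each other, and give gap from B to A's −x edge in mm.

A is a table. B is an open box. The open box is on top of the table, centred. The gap from the open box to the table's −x edge is 153 mm.

The open box's min-x is at 153; the table's min-x is 0; gap = 153 mm.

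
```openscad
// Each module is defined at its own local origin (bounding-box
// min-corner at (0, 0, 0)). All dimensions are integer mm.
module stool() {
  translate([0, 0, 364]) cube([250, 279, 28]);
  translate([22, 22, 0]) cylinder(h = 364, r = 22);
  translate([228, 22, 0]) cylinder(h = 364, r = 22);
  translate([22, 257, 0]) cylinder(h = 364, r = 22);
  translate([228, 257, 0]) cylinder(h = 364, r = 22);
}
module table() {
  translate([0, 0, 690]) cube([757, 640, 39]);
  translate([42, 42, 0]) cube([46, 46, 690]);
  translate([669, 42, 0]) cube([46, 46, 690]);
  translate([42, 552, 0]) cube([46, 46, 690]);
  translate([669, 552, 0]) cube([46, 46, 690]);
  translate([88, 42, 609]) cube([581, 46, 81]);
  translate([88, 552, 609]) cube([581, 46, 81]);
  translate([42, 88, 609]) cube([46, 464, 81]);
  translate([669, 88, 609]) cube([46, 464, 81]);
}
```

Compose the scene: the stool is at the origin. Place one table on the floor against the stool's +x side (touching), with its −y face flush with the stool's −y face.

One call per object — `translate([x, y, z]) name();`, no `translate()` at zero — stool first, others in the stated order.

stool();
translate([250, 0, 0]) table();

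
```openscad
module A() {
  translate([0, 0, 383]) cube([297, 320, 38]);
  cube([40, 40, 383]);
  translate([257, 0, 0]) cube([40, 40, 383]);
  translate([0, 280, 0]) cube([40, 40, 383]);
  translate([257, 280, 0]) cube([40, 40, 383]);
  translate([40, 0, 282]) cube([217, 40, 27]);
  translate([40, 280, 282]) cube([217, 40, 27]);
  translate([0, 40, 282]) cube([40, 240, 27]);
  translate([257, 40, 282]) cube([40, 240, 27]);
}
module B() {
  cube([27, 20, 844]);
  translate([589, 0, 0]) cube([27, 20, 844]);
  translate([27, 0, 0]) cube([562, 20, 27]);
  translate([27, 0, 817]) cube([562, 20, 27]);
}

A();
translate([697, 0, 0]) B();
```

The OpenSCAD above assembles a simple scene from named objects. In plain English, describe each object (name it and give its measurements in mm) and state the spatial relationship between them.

A is a four-legged stool. The seat is 297×320 mm, 38 mm thick, top at z = 421 mm. It stands on four square legs, each 40×40 mm in cross-section, from z = 0 to the seat underside, each flush with a corner of the seat. Four stretchers, 40 mm wide and 27 mm tall, connect adjacent legs with their undersides at z = 282 mm, each running between the inner faces of the legs it joins and aligned with the legs' outer faces on the other axis.

B is a picture frame with a 562×790 mm rectangular opening (x by z) and a uniform 27 mm border on every side. Frame depth is 20 mm along y. It is built from two vertical stiles running the full outside height and two horizontal rails spanning the gap between the stiles.

The picture frame is on the floor beside the stool on its +x side.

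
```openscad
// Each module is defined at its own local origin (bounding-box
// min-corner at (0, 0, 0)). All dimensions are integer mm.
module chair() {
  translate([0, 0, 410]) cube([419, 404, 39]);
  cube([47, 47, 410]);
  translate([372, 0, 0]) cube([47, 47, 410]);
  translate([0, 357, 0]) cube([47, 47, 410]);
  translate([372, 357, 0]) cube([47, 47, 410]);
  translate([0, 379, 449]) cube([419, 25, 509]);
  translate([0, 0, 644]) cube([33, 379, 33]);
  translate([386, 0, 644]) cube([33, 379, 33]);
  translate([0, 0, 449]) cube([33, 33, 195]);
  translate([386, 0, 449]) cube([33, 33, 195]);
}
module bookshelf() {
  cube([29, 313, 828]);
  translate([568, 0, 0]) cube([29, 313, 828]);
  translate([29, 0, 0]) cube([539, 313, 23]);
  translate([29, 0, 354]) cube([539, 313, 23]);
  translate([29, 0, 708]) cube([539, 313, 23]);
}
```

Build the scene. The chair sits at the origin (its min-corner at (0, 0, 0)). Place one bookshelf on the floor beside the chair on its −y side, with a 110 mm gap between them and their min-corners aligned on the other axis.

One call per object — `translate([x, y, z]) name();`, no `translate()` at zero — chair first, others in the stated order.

chair();
translate([0, -423, 0]) bookshelf();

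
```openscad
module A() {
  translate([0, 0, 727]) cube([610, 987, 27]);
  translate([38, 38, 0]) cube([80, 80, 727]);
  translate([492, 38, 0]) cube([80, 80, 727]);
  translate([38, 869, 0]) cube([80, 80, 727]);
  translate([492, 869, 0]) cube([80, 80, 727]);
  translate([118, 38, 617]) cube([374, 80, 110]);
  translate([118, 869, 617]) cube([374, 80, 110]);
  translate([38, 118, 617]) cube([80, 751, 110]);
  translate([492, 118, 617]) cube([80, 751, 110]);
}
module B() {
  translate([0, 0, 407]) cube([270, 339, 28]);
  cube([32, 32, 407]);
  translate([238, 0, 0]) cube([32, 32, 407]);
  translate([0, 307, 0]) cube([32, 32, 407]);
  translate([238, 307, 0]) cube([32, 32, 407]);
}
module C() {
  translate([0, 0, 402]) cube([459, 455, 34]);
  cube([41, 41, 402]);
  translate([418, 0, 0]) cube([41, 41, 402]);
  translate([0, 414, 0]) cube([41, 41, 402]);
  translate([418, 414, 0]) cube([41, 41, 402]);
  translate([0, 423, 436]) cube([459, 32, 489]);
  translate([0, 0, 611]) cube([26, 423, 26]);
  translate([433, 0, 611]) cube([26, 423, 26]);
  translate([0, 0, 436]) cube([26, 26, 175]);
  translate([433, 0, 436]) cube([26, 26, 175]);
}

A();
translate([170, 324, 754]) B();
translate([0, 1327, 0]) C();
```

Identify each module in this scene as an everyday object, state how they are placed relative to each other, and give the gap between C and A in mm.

A is a table. B is a stool. C is a chair. The stool is on top of the table, centred. The chair is on the floor beside the table on its +y side. The gap between the chair and the table is 340 mm.

The chair's nearest face is 340 mm from the table's +y face.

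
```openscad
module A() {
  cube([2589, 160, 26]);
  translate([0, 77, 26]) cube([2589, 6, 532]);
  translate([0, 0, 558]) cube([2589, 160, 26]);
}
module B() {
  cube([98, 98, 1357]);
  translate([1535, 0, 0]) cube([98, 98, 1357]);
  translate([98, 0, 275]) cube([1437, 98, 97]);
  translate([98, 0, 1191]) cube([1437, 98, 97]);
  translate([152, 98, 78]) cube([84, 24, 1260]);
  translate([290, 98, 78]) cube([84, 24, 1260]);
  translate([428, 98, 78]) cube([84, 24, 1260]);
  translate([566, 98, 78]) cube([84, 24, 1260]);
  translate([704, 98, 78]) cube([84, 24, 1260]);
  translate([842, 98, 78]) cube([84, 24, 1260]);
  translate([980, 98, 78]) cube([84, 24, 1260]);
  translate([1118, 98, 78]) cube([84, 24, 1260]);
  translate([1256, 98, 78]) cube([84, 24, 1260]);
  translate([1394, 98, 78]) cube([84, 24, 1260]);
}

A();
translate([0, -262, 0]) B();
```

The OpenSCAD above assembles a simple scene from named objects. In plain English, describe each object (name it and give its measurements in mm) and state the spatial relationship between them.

A is an I-beam lying along x, 2589 mm long. Overall section height 584 mm. Two flanges 160 mm wide (y) and 26 mm thick, one on the floor and one at the top; a web 6 mm thick runs between them, centred on the flange width.

B is a fence section. Two 98×98 mm posts, 1357 mm tall, stand on the floor with a clear span of 1437 mm between their inner faces. Two horizontal rails of 98×97 mm section span the gap between the posts with their undersides at z = 275 mm and z = 1191 mm, flush with the posts' −y face. 10 pickets, each 84 mm wide, 24 mm thick and 1260 mm tall, are fixed to the +y face of the rails with their bottoms at z = 78 mm, evenly spaced across the span with equal gaps (rounded down to the nearest mm) at the −x end and between each pair — any rounding remainder accumulates at the +x end.

The fence section is on the floor beside the I-beam on its −y side.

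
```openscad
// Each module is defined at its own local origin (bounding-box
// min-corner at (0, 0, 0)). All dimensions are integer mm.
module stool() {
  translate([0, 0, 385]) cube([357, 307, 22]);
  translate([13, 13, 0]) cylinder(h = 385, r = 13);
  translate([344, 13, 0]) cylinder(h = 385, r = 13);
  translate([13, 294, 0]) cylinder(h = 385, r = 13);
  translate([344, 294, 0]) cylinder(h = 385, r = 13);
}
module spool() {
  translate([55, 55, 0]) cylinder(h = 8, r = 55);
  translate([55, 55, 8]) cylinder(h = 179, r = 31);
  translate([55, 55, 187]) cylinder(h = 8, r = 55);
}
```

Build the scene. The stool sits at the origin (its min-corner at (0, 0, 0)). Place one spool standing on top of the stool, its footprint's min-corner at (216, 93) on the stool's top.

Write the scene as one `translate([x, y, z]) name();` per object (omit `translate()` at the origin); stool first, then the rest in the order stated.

stool();
translate([216, 93, 407]) spool();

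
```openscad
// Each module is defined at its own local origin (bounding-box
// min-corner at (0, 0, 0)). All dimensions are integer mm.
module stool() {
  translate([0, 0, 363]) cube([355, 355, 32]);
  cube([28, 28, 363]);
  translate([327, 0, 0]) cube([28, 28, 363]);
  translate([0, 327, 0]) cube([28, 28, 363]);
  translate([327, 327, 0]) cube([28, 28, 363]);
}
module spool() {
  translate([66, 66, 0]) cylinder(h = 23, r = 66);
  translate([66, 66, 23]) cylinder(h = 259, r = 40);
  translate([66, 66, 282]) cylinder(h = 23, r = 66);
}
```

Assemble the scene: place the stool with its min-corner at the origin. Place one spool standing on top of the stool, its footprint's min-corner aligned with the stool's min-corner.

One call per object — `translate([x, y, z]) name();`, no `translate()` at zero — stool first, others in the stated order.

stool();
translate([0, 0, 395]) spool();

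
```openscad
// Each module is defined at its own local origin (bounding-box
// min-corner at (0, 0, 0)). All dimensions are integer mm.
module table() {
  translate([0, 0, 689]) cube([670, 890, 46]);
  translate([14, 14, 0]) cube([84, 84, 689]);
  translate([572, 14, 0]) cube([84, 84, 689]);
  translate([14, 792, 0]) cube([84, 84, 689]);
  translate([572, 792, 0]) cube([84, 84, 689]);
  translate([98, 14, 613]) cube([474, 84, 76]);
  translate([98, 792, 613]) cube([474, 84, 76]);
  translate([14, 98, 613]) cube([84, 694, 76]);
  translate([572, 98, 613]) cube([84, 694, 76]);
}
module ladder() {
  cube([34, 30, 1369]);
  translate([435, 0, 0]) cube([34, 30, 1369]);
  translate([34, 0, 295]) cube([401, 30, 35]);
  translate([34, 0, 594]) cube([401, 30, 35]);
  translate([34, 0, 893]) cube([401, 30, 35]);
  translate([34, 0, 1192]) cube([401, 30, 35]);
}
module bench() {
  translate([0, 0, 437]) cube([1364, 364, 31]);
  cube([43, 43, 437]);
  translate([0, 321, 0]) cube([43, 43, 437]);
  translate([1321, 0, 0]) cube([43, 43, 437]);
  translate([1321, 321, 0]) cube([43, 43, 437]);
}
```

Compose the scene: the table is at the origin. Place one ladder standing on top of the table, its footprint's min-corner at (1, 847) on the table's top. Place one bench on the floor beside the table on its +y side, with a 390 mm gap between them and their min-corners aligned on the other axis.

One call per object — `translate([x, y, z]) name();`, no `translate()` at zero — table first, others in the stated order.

table();
translate([1, 847, 735]) ladder();
translate([0, 1280, 0]) bench();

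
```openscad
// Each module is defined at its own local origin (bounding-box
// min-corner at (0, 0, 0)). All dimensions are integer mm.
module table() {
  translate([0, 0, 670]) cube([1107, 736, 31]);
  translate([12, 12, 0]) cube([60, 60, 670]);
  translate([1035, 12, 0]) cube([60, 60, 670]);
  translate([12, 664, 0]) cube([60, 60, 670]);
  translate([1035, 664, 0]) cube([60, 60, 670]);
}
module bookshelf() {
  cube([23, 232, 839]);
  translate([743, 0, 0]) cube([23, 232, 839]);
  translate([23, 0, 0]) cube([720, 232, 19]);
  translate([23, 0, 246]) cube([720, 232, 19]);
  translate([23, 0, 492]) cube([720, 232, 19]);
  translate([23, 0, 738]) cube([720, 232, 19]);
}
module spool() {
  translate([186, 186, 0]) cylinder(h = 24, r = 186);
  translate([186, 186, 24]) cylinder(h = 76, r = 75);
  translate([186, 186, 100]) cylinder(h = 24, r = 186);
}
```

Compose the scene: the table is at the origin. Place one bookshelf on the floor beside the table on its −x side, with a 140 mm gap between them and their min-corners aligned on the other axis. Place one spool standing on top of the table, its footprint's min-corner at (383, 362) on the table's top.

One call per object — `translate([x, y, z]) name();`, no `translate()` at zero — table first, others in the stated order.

table();
translate([-906, 0, 0]) bookshelf();
translate([383, 362, 701]) spool();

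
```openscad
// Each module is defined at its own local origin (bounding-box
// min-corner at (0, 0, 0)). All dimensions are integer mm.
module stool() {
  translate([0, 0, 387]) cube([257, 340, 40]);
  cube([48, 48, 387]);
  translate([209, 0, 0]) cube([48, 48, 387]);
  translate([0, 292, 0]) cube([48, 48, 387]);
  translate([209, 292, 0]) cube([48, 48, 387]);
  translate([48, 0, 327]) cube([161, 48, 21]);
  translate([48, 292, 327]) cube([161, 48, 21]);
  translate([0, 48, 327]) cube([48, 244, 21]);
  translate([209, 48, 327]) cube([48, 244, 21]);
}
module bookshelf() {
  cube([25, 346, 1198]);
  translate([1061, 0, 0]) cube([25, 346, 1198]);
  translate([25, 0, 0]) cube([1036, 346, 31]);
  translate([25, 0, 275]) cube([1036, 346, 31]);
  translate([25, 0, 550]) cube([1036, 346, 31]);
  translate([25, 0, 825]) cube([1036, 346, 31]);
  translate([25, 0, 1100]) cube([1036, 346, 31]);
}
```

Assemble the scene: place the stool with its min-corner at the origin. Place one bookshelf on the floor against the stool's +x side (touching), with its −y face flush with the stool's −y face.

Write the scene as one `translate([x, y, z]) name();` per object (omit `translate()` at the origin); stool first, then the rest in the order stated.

stool();
translate([257, 0, 0]) bookshelf();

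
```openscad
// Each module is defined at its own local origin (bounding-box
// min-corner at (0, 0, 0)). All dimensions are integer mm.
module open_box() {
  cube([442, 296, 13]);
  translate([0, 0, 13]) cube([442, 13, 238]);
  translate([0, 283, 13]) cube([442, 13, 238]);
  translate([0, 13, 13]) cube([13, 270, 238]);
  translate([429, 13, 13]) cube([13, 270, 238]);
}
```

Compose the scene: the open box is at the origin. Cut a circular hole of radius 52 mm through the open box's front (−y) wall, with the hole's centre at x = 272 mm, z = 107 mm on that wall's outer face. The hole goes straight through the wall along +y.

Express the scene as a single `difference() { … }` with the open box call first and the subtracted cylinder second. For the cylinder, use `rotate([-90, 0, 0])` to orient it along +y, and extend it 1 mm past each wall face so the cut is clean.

difference() {
  open_box();
  translate([272, -1, 107]) rotate([-90, 0, 0]) cylinder(h = 15, r = 52);
}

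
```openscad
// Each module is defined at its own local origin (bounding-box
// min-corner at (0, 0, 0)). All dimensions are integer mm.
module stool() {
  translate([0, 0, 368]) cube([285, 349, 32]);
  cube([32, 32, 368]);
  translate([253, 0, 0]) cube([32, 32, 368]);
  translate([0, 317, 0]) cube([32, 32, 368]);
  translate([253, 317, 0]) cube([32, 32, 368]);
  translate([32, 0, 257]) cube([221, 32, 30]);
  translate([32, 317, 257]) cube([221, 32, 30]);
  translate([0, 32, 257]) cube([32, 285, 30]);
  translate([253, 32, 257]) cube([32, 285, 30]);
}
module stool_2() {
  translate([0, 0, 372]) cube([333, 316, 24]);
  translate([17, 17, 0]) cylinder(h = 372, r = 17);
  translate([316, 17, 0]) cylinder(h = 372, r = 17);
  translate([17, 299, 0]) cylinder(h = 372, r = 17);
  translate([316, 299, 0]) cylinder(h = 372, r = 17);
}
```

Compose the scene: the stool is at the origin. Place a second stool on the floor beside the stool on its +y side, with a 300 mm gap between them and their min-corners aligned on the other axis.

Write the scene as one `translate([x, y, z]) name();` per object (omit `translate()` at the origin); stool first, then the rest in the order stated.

stool();
translate([0, 649, 0]) stool_2();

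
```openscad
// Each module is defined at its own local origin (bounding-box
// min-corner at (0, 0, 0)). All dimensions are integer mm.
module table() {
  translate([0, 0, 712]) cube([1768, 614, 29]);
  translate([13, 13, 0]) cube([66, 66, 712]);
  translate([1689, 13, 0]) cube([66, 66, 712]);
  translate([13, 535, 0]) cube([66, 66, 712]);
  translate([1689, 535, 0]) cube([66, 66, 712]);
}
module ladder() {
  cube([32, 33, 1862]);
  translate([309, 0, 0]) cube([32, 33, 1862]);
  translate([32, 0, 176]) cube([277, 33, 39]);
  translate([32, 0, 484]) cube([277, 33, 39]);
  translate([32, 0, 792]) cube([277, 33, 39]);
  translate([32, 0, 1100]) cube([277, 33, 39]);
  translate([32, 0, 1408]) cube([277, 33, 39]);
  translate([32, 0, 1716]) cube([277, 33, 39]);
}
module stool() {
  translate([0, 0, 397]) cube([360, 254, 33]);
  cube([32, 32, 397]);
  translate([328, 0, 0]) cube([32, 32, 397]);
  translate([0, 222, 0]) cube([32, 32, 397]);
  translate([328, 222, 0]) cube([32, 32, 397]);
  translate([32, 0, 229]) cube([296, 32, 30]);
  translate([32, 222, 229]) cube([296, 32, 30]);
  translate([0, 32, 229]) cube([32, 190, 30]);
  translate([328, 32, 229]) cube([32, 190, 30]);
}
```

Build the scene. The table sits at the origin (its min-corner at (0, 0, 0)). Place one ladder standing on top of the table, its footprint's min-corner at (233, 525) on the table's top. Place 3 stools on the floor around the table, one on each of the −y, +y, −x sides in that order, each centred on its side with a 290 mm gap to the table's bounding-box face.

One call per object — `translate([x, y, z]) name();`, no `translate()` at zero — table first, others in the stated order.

table();
translate([233, 525, 741]) ladder();
translate([704, -544, 0]) stool();
translate([704, 904, 0]) stool();
translate([-650, 180, 0]) stool();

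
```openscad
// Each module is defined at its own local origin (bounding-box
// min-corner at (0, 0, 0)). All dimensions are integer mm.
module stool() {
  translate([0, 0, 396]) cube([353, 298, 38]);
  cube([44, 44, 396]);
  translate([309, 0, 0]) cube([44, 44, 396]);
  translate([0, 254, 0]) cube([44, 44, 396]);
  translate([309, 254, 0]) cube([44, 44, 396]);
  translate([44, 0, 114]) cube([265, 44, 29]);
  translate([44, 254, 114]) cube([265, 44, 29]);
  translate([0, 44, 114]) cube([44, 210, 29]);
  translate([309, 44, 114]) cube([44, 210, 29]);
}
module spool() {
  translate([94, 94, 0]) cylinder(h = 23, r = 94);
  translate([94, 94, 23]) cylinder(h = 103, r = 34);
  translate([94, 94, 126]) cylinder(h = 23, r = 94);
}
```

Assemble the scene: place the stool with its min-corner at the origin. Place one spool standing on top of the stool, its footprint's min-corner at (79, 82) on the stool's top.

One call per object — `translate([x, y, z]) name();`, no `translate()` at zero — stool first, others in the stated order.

stool();
translate([79, 82, 434]) spool();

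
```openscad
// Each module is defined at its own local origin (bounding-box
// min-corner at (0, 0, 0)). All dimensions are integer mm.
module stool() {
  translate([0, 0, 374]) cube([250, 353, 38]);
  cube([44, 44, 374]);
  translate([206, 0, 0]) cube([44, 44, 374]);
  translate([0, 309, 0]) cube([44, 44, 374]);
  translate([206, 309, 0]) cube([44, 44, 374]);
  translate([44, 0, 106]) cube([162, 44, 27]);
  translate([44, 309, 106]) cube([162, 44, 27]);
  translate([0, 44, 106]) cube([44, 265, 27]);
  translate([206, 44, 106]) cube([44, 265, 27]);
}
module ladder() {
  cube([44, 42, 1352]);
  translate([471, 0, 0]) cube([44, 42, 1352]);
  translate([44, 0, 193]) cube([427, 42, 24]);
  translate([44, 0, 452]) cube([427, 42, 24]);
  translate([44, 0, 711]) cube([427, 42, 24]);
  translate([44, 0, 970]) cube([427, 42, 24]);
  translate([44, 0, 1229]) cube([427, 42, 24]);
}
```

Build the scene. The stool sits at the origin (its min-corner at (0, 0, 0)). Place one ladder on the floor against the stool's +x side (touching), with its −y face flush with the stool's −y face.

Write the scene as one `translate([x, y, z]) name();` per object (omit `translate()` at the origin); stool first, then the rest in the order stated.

stool();
translate([250, 0, 0]) ladder();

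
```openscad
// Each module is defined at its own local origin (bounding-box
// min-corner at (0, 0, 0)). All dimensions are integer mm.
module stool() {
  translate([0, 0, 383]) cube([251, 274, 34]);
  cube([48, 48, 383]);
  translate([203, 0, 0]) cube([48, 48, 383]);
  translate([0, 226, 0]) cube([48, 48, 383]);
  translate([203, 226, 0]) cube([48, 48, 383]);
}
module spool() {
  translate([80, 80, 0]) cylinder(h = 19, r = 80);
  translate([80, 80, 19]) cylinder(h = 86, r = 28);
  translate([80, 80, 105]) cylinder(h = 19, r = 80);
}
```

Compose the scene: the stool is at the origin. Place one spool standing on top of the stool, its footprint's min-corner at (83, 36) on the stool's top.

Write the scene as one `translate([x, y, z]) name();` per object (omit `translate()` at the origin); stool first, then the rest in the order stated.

stool();
translate([83, 36, 417]) spool();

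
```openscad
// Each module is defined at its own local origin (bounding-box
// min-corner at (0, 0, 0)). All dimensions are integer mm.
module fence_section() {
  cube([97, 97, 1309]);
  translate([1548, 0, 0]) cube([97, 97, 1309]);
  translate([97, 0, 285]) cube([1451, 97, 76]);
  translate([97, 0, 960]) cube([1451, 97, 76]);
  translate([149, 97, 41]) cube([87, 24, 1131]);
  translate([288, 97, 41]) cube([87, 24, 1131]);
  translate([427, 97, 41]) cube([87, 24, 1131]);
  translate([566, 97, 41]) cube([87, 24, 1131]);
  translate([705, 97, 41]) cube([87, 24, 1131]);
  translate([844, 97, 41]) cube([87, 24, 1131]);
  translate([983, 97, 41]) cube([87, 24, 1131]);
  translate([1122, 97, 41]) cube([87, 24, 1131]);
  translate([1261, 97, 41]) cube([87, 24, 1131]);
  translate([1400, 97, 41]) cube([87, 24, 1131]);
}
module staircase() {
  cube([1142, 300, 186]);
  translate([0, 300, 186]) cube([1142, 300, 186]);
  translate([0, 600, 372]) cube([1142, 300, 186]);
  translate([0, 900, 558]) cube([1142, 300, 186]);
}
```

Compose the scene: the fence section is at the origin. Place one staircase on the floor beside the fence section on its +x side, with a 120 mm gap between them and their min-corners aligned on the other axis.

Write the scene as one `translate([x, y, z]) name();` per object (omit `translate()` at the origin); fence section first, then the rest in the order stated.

fence_section();
translate([1765, 0, 0]) staircase();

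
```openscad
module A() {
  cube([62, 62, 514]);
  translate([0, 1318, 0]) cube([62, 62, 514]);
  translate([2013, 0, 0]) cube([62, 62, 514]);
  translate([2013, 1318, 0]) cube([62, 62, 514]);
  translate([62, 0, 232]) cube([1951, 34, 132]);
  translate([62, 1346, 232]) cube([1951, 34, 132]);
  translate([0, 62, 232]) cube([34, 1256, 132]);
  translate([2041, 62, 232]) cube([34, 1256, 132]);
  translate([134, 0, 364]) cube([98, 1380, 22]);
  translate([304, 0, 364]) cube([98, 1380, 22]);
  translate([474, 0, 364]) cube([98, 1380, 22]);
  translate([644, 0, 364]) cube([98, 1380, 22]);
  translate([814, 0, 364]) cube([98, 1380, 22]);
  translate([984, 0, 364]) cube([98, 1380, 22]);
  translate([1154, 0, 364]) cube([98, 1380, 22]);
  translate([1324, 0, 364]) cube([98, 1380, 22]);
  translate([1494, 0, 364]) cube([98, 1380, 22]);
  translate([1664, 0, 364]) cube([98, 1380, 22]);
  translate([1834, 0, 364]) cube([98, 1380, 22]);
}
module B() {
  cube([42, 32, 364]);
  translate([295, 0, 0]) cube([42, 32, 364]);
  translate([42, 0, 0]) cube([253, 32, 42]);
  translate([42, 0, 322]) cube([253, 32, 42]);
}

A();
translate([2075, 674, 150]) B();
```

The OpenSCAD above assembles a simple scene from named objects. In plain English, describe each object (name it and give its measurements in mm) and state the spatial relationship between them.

A is a bed frame 2075 mm long (x) by 1380 mm wide (y). Four 62×62 mm corner posts, 514 mm tall, at the corners of the footprint. Four rails of 34 mm thickness and 132 mm height run between adjacent posts with their undersides at z = 232 mm, their outer faces flush with the outside of the frame (the two x-running rails run between the posts' inner faces; the two y-running rails run between the posts' inner faces). 11 slats, each 98 mm wide (x) and 22 mm thick, lie across the top of the two x-running rails, running the full 1380 mm width of the frame in y; the slats are evenly spaced along x between the inner faces of the end posts with equal gaps (rounded down to the nearest mm) at the −x end and between each pair — any rounding remainder accumulates at the +x end.

B is a rectangular picture frame lying in the x–z plane (depth along y). The opening is 253 mm wide (x) by 280 mm tall (z), surrounded by a border 42 mm wide on all four sides. The frame is 32 mm deep and is made of two full-height vertical stiles with two horizontal rails fitted between them.

The picture frame is beside the bed frame with their tops flush at z = 514.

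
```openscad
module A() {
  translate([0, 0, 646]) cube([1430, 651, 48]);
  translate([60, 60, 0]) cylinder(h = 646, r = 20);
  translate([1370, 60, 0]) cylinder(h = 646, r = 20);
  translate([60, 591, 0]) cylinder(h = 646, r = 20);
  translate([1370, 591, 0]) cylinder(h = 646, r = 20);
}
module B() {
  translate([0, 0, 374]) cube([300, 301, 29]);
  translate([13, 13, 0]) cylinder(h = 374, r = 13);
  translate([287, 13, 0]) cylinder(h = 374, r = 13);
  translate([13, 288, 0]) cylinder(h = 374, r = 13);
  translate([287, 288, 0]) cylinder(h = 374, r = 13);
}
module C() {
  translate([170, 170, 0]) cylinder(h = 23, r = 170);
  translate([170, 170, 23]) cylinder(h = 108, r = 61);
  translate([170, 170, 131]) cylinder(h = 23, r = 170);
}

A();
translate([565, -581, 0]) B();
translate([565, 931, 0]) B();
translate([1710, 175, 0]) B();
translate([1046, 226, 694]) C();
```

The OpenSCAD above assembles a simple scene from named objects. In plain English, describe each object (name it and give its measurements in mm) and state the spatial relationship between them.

A is a table: top 1430 mm (x) × 651 mm (y), 48 mm thick, upper face at z = 694 mm, on four round legs of 40 mm diameter, each leg's bounding box inset 40 mm from the nearest pair of top edges, running from z = 0 to the bottom of the top.

B is a four-legged stool. The seat is 300×301 mm, 29 mm thick, top at z = 403 mm. It stands on four round legs, each 26 mm in diameter, from z = 0 to the seat underside, each leg's axis is inset half a diameter from the nearest pair of seat edges (so the leg's bounding box is flush with the corner).

C is a spool: two coaxial disc flanges of radius 170 mm and thickness 23 mm, joined by a core cylinder of radius 61 mm and height 108 mm. The lower flange rests on z = 0 and the three cylinders share a vertical axis.

Three stools sit around the table at the −y, +y, +x sides. The spool is on top of the table.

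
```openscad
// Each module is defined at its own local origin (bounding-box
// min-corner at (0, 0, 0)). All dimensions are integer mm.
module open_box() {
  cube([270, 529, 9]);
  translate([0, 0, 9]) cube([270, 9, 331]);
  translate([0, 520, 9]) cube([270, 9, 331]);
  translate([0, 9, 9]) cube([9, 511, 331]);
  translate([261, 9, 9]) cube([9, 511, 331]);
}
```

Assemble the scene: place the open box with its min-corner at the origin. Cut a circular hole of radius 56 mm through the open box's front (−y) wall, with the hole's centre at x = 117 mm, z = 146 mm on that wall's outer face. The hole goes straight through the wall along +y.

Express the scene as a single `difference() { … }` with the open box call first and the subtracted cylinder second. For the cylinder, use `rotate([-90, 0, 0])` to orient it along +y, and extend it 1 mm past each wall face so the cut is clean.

difference() {
  open_box();
  translate([117, -1, 146]) rotate([-90, 0, 0]) cylinder(h = 11, r = 56);
}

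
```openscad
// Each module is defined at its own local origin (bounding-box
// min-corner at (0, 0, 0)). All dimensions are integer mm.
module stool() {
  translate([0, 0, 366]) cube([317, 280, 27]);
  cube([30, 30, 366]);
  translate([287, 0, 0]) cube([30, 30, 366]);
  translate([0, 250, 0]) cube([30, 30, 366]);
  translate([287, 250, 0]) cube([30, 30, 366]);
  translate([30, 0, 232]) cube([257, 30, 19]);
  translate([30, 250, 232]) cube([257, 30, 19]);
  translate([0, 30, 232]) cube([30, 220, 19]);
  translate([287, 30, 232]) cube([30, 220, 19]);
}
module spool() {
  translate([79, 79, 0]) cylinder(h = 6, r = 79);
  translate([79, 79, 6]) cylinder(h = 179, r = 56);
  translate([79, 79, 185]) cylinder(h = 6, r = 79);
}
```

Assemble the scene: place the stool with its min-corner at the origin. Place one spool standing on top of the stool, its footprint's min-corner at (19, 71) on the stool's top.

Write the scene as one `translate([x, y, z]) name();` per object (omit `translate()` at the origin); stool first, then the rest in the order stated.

stool();
translate([19, 71, 393]) spool();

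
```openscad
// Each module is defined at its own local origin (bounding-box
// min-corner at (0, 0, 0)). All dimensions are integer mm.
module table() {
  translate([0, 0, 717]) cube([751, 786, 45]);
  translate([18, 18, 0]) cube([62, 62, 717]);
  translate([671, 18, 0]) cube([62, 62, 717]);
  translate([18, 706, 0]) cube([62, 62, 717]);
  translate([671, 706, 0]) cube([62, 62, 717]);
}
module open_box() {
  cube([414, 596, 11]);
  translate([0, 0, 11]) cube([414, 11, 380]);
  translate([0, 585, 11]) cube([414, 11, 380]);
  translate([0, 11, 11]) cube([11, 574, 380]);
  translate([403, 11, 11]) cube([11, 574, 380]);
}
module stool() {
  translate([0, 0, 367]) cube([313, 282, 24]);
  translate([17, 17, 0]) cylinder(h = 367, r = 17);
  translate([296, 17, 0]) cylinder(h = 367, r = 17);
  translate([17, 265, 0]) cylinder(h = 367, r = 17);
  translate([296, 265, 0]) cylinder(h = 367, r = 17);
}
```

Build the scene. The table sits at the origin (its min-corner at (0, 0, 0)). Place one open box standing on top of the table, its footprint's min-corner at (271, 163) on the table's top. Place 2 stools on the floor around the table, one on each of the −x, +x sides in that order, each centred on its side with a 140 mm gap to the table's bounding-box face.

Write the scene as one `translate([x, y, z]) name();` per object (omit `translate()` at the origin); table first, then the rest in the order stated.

table();
translate([271, 163, 762]) open_box();
translate([-453, 252, 0]) stool();
translate([891, 252, 0]) stool();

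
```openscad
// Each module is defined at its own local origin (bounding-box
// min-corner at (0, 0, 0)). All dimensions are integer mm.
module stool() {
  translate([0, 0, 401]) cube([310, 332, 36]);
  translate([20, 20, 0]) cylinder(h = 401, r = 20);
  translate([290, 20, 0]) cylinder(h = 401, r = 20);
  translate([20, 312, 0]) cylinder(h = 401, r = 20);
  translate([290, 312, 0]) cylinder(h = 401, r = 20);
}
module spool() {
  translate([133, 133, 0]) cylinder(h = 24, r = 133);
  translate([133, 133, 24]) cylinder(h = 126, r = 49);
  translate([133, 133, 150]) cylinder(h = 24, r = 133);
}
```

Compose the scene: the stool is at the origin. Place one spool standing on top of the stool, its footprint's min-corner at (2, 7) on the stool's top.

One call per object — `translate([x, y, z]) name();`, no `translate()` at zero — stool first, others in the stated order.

stool();
translate([2, 7, 437]) spool();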